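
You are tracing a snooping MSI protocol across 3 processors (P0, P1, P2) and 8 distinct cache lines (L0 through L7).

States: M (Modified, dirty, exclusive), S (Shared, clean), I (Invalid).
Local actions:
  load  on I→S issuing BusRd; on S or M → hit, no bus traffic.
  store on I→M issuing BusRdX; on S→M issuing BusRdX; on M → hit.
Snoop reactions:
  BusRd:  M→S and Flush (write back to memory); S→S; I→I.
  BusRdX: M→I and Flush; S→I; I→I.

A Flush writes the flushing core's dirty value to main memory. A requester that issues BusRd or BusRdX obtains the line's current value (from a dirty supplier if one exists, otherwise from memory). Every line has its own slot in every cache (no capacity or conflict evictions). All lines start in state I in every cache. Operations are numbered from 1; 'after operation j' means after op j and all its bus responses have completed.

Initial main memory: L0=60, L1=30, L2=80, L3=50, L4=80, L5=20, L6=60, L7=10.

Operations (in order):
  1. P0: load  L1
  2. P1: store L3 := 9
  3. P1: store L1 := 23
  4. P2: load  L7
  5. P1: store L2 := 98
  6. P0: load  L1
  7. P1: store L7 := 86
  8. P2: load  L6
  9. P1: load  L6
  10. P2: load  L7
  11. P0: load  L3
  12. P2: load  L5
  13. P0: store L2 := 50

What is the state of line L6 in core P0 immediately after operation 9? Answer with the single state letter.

  op1 P0: load  L1 → S/I/I on L1; bus BusRd; mem=30
  op2 P1: store L3 := 9 → I/M/I on L3; bus BusRdX; mem=50
  op3 P1: store L1 := 23 → I/M/I on L1; bus BusRdX; mem=30
  op4 P2: load  L7 → I/I/S on L7; bus BusRd; mem=10
  op5 P1: store L2 := 98 → I/M/I on L2; bus BusRdX; mem=80
  op6 P0: load  L1 → S/S/I on L1; bus BusRd Flush; mem=23
  op7 P1: store L7 := 86 → I/M/I on L7; bus BusRdX; mem=10
  op8 P2: load  L6 → I/I/S on L6; bus BusRd; mem=60
  op9 P1: load  L6 → I/S/S on L6; bus BusRd; mem=60
  op10 P2: load  L7 → I/S/S on L7; bus BusRd Flush; mem=86
  op11 P0: load  L3 → S/S/I on L3; bus BusRd Flush; mem=9
  op12 P2: load  L5 → I/I/S on L5; bus BusRd; mem=20
  op13 P0: store L2 := 50 → M/I/I on L2; bus BusRdX Flush; mem=98

state = I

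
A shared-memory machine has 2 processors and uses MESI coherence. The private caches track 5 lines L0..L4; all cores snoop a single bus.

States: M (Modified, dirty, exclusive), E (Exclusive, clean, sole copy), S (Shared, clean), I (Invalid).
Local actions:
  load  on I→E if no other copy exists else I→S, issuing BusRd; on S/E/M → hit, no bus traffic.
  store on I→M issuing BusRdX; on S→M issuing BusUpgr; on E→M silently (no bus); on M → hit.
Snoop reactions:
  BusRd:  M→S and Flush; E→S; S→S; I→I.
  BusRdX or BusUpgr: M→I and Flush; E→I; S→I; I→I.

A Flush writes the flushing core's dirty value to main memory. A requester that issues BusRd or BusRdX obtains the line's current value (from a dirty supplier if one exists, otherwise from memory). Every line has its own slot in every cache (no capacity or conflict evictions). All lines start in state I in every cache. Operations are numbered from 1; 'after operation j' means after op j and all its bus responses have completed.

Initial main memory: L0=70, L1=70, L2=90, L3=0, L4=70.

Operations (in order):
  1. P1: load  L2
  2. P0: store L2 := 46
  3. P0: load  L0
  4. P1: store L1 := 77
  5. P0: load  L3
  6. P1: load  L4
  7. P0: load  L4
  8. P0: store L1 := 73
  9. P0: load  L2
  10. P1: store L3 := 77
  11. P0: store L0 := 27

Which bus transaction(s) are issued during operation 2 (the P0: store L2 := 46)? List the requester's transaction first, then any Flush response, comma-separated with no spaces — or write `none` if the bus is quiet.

bus = BusRdX

  op1 P1: load  L2 → I/E on L2; bus BusRd; mem=90
  op2 P0: store L2 := 46 → M/I on L2; bus BusRdX; mem=90
  op3 P0: load  L0 → E/I on L0; bus BusRd; mem=70
  op4 P1: store L1 := 77 → I/M on L1; bus BusRdX; mem=70
  op5 P0: load  L3 → E/I on L3; bus BusRd; mem=0
  op6 P1: load  L4 → I/E on L4; bus BusRd; mem=70
  op7 P0: load  L4 → S/S on L4; bus BusRd; mem=70
  op8 P0: store L1 := 73 → M/I on L1; bus BusRdX Flush; mem=77
  op9 P0: load  L2 → M/I on L2; bus (none); mem=90
  op10 P1: store L3 := 77 → I/M on L3; bus BusRdX; mem=0
  op11 P0: store L0 := 27 → M/I on L0; bus (none); mem=70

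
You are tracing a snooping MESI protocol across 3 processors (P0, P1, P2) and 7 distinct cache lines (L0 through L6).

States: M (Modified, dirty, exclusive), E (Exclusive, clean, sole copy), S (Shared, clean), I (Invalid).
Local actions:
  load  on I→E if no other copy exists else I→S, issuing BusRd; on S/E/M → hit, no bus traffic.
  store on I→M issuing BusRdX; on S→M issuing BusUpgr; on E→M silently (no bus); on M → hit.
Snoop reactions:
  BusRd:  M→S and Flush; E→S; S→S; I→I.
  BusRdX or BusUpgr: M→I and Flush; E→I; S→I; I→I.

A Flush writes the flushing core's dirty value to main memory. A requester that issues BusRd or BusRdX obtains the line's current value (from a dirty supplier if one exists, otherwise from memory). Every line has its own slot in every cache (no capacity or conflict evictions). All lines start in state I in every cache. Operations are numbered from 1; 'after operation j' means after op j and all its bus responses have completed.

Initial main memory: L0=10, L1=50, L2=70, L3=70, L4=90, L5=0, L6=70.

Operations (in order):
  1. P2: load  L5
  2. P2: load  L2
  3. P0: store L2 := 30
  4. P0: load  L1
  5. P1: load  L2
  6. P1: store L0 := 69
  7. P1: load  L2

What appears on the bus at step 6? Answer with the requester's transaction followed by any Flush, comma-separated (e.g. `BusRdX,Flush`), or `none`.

bus = BusRdX

  op1 P2: load  L5 → I/I/E on L5; bus BusRd; mem=0
  op2 P2: load  L2 → I/I/E on L2; bus BusRd; mem=70
  op3 P0: store L2 := 30 → M/I/I on L2; bus BusRdX; mem=70
  op4 P0: load  L1 → E/I/I on L1; bus BusRd; mem=50
  op5 P1: load  L2 → S/S/I on L2; bus BusRd Flush; mem=30
  op6 P1: store L0 := 69 → I/M/I on L0; bus BusRdX; mem=10
  op7 P1: load  L2 → S/S/I on L2; bus (none); mem=30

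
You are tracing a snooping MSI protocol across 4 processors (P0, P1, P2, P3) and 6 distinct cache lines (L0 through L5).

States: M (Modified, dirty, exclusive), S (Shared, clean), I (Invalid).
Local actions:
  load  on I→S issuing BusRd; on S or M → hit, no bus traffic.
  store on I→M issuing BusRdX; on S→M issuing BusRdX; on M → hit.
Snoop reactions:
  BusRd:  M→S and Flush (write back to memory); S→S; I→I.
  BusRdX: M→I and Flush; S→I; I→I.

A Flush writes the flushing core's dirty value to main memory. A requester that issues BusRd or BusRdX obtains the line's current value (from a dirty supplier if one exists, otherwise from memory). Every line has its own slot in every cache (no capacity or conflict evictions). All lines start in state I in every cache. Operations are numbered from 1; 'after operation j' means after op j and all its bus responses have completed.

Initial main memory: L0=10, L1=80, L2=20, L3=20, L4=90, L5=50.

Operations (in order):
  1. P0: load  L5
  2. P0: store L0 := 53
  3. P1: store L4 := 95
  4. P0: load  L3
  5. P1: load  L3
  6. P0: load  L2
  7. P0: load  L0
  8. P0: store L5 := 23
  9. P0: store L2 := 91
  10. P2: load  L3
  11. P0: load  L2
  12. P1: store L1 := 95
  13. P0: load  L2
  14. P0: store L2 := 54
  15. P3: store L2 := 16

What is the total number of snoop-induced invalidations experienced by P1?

invalidations = 0

step 1: P0: load  L5  ⟶  SIII  (L5)  txn=BusRd  M[L5]=50
step 2: P0: store L0 := 53  ⟶  MIII  (L0)  txn=BusRdX  M[L0]=10
step 3: P1: store L4 := 95  ⟶  IMII  (L4)  txn=BusRdX  M[L4]=90
step 4: P0: load  L3  ⟶  SIII  (L3)  txn=BusRd  M[L3]=20
step 5: P1: load  L3  ⟶  SSII  (L3)  txn=BusRd  M[L3]=20
step 6: P0: load  L2  ⟶  SIII  (L2)  txn=BusRd  M[L2]=20
step 7: P0: load  L0  ⟶  MIII  (L0)  txn=∅  M[L0]=10
step 8: P0: store L5 := 23  ⟶  MIII  (L5)  txn=BusRdX  M[L5]=50
step 9: P0: store L2 := 91  ⟶  MIII  (L2)  txn=BusRdX  M[L2]=20
step 10: P2: load  L3  ⟶  SSSI  (L3)  txn=BusRd  M[L3]=20
step 11: P0: load  L2  ⟶  MIII  (L2)  txn=∅  M[L2]=20
step 12: P1: store L1 := 95  ⟶  IMII  (L1)  txn=BusRdX  M[L1]=80
step 13: P0: load  L2  ⟶  MIII  (L2)  txn=∅  M[L2]=20
step 14: P0: store L2 := 54  ⟶  MIII  (L2)  txn=∅  M[L2]=20
step 15: P3: store L2 := 16  ⟶  IIIM  (L2)  txn=BusRdX+Flush  M[L2]=54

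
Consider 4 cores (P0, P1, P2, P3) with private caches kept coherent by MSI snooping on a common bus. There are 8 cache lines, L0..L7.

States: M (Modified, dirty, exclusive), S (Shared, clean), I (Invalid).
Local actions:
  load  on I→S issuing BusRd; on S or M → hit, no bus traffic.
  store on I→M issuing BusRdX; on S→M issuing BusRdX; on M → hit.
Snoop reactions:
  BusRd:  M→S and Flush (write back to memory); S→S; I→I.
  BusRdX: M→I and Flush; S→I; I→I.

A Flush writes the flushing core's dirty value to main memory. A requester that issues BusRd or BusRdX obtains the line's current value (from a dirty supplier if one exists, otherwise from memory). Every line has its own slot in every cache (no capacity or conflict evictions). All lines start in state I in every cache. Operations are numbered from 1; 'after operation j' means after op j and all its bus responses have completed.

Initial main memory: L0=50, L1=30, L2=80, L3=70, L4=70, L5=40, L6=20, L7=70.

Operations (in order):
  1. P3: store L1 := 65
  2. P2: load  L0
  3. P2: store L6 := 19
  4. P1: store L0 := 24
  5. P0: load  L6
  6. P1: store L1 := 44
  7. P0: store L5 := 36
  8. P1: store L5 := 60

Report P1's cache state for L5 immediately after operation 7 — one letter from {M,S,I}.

[1] P3: store L1 := 65 | P0:I, P1:I, P2:I, P3:M(65) | bus: BusRdX
[2] P2: load  L0 | P0:I, P1:I, P2:S(50), P3:I | bus: BusRd
[3] P2: store L6 := 19 | P0:I, P1:I, P2:M(19), P3:I | bus: BusRdX
[4] P1: store L0 := 24 | P0:I, P1:M(24), P2:I, P3:I | bus: BusRdX
[5] P0: load  L6 | P0:S(19), P1:I, P2:S(19), P3:I | bus: BusRd,Flush
[6] P1: store L1 := 44 | P0:I, P1:M(44), P2:I, P3:I | bus: BusRdX,Flush
[7] P0: store L5 := 36 | P0:M(36), P1:I, P2:I, P3:I | bus: BusRdX
[8] P1: store L5 := 60 | P0:I, P1:M(60), P2:I, P3:I | bus: BusRdX,Flush

state = I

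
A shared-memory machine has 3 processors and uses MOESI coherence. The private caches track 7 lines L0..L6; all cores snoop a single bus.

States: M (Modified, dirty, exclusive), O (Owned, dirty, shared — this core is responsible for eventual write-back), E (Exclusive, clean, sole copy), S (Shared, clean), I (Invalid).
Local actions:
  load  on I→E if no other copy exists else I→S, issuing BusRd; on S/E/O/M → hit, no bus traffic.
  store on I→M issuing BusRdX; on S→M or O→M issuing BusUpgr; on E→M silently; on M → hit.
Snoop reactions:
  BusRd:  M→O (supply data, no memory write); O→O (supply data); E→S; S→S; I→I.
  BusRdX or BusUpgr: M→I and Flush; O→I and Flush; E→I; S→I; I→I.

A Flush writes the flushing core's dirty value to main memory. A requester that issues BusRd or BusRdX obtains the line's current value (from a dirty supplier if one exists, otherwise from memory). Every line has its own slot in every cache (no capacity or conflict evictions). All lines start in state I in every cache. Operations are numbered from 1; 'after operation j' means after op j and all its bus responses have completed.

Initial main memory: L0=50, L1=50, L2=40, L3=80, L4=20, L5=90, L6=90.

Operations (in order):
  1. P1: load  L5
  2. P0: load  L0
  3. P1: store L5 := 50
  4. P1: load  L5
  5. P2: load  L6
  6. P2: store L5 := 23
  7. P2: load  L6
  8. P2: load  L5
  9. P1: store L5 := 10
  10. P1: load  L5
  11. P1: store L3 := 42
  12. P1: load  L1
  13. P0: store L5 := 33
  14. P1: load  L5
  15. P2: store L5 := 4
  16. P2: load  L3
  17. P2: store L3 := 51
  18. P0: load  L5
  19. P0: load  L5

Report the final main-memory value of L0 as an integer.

memory[L0] = 50

1. P1: load  L5  bus=[BusRd]  L5: P0=I P1=E P2=I  mem[L5]=90
2. P0: load  L0  bus=[BusRd]  L0: P0=E P1=I P2=I  mem[L0]=50
3. P1: store L5 := 50  bus=[-]  L5: P0=I P1=M P2=I  mem[L5]=90
4. P1: load  L5  bus=[-]  L5: P0=I P1=M P2=I  mem[L5]=90
5. P2: load  L6  bus=[BusRd]  L6: P0=I P1=I P2=E  mem[L6]=90
6. P2: store L5 := 23  bus=[BusRdX,Flush]  L5: P0=I P1=I P2=M  mem[L5]=50
7. P2: load  L6  bus=[-]  L6: P0=I P1=I P2=E  mem[L6]=90
8. P2: load  L5  bus=[-]  L5: P0=I P1=I P2=M  mem[L5]=50
9. P1: store L5 := 10  bus=[BusRdX,Flush]  L5: P0=I P1=M P2=I  mem[L5]=23
10. P1: load  L5  bus=[-]  L5: P0=I P1=M P2=I  mem[L5]=23
11. P1: store L3 := 42  bus=[BusRdX]  L3: P0=I P1=M P2=I  mem[L3]=80
12. P1: load  L1  bus=[BusRd]  L1: P0=I P1=E P2=I  mem[L1]=50
13. P0: store L5 := 33  bus=[BusRdX,Flush]  L5: P0=M P1=I P2=I  mem[L5]=10
14. P1: load  L5  bus=[BusRd]  L5: P0=O P1=S P2=I  mem[L5]=10
15. P2: store L5 := 4  bus=[BusRdX,Flush]  L5: P0=I P1=I P2=M  mem[L5]=33
16. P2: load  L3  bus=[BusRd]  L3: P0=I P1=O P2=S  mem[L3]=80
17. P2: store L3 := 51  bus=[BusUpgr,Flush]  L3: P0=I P1=I P2=M  mem[L3]=42
18. P0: load  L5  bus=[BusRd]  L5: P0=S P1=I P2=O  mem[L5]=33
19. P0: load  L5  bus=[-]  L5: P0=S P1=I P2=O  mem[L5]=33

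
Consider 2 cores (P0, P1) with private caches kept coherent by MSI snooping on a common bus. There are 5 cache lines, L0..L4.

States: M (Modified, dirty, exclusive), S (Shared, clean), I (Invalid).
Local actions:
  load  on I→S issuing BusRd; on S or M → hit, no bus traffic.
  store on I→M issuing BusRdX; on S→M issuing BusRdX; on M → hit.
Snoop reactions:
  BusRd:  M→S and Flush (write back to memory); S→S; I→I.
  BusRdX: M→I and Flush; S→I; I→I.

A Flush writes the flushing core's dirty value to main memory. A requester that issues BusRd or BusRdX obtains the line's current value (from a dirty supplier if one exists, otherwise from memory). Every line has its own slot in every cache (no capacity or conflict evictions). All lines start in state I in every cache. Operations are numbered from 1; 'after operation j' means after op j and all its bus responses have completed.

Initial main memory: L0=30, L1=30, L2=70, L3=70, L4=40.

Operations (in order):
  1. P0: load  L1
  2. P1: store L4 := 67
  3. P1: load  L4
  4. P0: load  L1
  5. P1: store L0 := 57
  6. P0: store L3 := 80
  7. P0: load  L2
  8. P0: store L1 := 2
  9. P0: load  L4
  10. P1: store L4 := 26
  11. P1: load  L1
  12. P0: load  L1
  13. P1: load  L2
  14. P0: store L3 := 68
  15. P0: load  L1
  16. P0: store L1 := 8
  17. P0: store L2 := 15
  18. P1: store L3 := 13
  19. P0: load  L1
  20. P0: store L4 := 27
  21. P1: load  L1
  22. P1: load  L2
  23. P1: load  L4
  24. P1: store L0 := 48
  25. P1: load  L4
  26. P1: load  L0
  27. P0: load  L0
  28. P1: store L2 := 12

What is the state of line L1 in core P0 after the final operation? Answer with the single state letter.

[1] P0: load  L1 | P0:S(30), P1:I | bus: BusRd
[2] P1: store L4 := 67 | P0:I, P1:M(67) | bus: BusRdX
[3] P1: load  L4 | P0:I, P1:M(67) | bus: none
[4] P0: load  L1 | P0:S(30), P1:I | bus: none
[5] P1: store L0 := 57 | P0:I, P1:M(57) | bus: BusRdX
[6] P0: store L3 := 80 | P0:M(80), P1:I | bus: BusRdX
[7] P0: load  L2 | P0:S(70), P1:I | bus: BusRd
[8] P0: store L1 := 2 | P0:M(2), P1:I | bus: BusRdX
[9] P0: load  L4 | P0:S(67), P1:S(67) | bus: BusRd,Flush
[10] P1: store L4 := 26 | P0:I, P1:M(26) | bus: BusRdX
[11] P1: load  L1 | P0:S(2), P1:S(2) | bus: BusRd,Flush
[12] P0: load  L1 | P0:S(2), P1:S(2) | bus: none
[13] P1: load  L2 | P0:S(70), P1:S(70) | bus: BusRd
[14] P0: store L3 := 68 | P0:M(68), P1:I | bus: none
[15] P0: load  L1 | P0:S(2), P1:S(2) | bus: none
[16] P0: store L1 := 8 | P0:M(8), P1:I | bus: BusRdX
[17] P0: store L2 := 15 | P0:M(15), P1:I | bus: BusRdX
[18] P1: store L3 := 13 | P0:I, P1:M(13) | bus: BusRdX,Flush
[19] P0: load  L1 | P0:M(8), P1:I | bus: none
[20] P0: store L4 := 27 | P0:M(27), P1:I | bus: BusRdX,Flush
[21] P1: load  L1 | P0:S(8), P1:S(8) | bus: BusRd,Flush
[22] P1: load  L2 | P0:S(15), P1:S(15) | bus: BusRd,Flush
[23] P1: load  L4 | P0:S(27), P1:S(27) | bus: BusRd,Flush
[24] P1: store L0 := 48 | P0:I, P1:M(48) | bus: none
[25] P1: load  L4 | P0:S(27), P1:S(27) | bus: none
[26] P1: load  L0 | P0:I, P1:M(48) | bus: none
[27] P0: load  L0 | P0:S(48), P1:S(48) | bus: BusRd,Flush
[28] P1: store L2 := 12 | P0:I, P1:M(12) | bus: BusRdX

state = S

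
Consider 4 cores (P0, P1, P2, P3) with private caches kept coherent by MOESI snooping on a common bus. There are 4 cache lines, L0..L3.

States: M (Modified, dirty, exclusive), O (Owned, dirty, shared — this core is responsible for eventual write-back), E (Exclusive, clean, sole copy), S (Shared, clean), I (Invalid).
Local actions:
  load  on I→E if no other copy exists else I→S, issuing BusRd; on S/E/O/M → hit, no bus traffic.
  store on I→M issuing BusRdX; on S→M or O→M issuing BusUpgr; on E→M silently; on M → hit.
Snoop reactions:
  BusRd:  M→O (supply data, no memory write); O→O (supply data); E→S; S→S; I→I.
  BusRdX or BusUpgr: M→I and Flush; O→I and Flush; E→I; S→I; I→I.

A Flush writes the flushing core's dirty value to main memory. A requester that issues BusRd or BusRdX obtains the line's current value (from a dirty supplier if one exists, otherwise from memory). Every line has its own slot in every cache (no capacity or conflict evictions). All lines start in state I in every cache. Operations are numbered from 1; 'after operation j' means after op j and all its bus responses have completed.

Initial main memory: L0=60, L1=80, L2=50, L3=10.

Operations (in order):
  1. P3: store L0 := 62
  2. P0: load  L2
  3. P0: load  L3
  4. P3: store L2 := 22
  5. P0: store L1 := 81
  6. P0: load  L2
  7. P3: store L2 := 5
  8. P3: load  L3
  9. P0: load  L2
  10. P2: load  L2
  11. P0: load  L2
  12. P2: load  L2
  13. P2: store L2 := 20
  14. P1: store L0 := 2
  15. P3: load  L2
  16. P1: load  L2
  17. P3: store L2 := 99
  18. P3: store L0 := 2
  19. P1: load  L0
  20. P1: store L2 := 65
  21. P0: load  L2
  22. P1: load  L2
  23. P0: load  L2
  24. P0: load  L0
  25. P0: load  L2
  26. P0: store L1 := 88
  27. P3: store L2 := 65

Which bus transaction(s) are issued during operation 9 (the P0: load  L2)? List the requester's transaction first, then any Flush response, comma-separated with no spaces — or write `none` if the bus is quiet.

[1] P3: store L0 := 62 | P0:I, P1:I, P2:I, P3:M(62) | bus: BusRdX
[2] P0: load  L2 | P0:E(50), P1:I, P2:I, P3:I | bus: BusRd
[3] P0: load  L3 | P0:E(10), P1:I, P2:I, P3:I | bus: BusRd
[4] P3: store L2 := 22 | P0:I, P1:I, P2:I, P3:M(22) | bus: BusRdX
[5] P0: store L1 := 81 | P0:M(81), P1:I, P2:I, P3:I | bus: BusRdX
[6] P0: load  L2 | P0:S(22), P1:I, P2:I, P3:O(22) | bus: BusRd
[7] P3: store L2 := 5 | P0:I, P1:I, P2:I, P3:M(5) | bus: BusUpgr
[8] P3: load  L3 | P0:S(10), P1:I, P2:I, P3:S(10) | bus: BusRd
[9] P0: load  L2 | P0:S(5), P1:I, P2:I, P3:O(5) | bus: BusRd
[10] P2: load  L2 | P0:S(5), P1:I, P2:S(5), P3:O(5) | bus: BusRd
[11] P0: load  L2 | P0:S(5), P1:I, P2:S(5), P3:O(5) | bus: none
[12] P2: load  L2 | P0:S(5), P1:I, P2:S(5), P3:O(5) | bus: none
[13] P2: store L2 := 20 | P0:I, P1:I, P2:M(20), P3:I | bus: BusUpgr,Flush
[14] P1: store L0 := 2 | P0:I, P1:M(2), P2:I, P3:I | bus: BusRdX,Flush
[15] P3: load  L2 | P0:I, P1:I, P2:O(20), P3:S(20) | bus: BusRd
[16] P1: load  L2 | P0:I, P1:S(20), P2:O(20), P3:S(20) | bus: BusRd
[17] P3: store L2 := 99 | P0:I, P1:I, P2:I, P3:M(99) | bus: BusUpgr,Flush
[18] P3: store L0 := 2 | P0:I, P1:I, P2:I, P3:M(2) | bus: BusRdX,Flush
[19] P1: load  L0 | P0:I, P1:S(2), P2:I, P3:O(2) | bus: BusRd
[20] P1: store L2 := 65 | P0:I, P1:M(65), P2:I, P3:I | bus: BusRdX,Flush
[21] P0: load  L2 | P0:S(65), P1:O(65), P2:I, P3:I | bus: BusRd
[22] P1: load  L2 | P0:S(65), P1:O(65), P2:I, P3:I | bus: none
[23] P0: load  L2 | P0:S(65), P1:O(65), P2:I, P3:I | bus: none
[24] P0: load  L0 | P0:S(2), P1:S(2), P2:I, P3:O(2) | bus: BusRd
[25] P0: load  L2 | P0:S(65), P1:O(65), P2:I, P3:I | bus: none
[26] P0: store L1 := 88 | P0:M(88), P1:I, P2:I, P3:I | bus: none
[27] P3: store L2 := 65 | P0:I, P1:I, P2:I, P3:M(65) | bus: BusRdX,Flush

bus = BusRd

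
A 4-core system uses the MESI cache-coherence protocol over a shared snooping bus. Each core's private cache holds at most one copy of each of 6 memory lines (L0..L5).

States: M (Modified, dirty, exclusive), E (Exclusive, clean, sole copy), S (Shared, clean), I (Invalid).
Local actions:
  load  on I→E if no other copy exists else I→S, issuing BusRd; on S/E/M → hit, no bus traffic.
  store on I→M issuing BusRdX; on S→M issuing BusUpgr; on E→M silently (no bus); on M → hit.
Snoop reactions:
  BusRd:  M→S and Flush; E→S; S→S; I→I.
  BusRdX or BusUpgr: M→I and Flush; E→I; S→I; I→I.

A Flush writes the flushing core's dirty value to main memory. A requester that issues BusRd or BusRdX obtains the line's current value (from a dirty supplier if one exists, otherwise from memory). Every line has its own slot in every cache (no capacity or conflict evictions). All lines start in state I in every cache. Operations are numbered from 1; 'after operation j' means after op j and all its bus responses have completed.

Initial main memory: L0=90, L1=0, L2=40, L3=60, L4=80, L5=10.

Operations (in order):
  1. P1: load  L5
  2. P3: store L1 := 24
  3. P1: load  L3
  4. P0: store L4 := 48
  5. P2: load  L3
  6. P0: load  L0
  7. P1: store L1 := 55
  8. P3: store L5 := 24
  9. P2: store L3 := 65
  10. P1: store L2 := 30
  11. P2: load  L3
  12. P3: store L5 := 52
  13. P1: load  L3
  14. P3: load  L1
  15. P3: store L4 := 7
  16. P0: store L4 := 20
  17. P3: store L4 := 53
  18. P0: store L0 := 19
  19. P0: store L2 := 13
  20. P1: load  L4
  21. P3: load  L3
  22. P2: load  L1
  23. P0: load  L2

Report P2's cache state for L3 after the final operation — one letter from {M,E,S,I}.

state = S

1. P1: load  L5  bus=[BusRd]  L5: P0=I P1=E P2=I P3=I  mem[L5]=10
2. P3: store L1 := 24  bus=[BusRdX]  L1: P0=I P1=I P2=I P3=M  mem[L1]=0
3. P1: load  L3  bus=[BusRd]  L3: P0=I P1=E P2=I P3=I  mem[L3]=60
4. P0: store L4 := 48  bus=[BusRdX]  L4: P0=M P1=I P2=I P3=I  mem[L4]=80
5. P2: load  L3  bus=[BusRd]  L3: P0=I P1=S P2=S P3=I  mem[L3]=60
6. P0: load  L0  bus=[BusRd]  L0: P0=E P1=I P2=I P3=I  mem[L0]=90
7. P1: store L1 := 55  bus=[BusRdX,Flush]  L1: P0=I P1=M P2=I P3=I  mem[L1]=24
8. P3: store L5 := 24  bus=[BusRdX]  L5: P0=I P1=I P2=I P3=M  mem[L5]=10
9. P2: store L3 := 65  bus=[BusUpgr]  L3: P0=I P1=I P2=M P3=I  mem[L3]=60
10. P1: store L2 := 30  bus=[BusRdX]  L2: P0=I P1=M P2=I P3=I  mem[L2]=40
11. P2: load  L3  bus=[-]  L3: P0=I P1=I P2=M P3=I  mem[L3]=60
12. P3: store L5 := 52  bus=[-]  L5: P0=I P1=I P2=I P3=M  mem[L5]=10
13. P1: load  L3  bus=[BusRd,Flush]  L3: P0=I P1=S P2=S P3=I  mem[L3]=65
14. P3: load  L1  bus=[BusRd,Flush]  L1: P0=I P1=S P2=I P3=S  mem[L1]=55
15. P3: store L4 := 7  bus=[BusRdX,Flush]  L4: P0=I P1=I P2=I P3=M  mem[L4]=48
16. P0: store L4 := 20  bus=[BusRdX,Flush]  L4: P0=M P1=I P2=I P3=I  mem[L4]=7
17. P3: store L4 := 53  bus=[BusRdX,Flush]  L4: P0=I P1=I P2=I P3=M  mem[L4]=20
18. P0: store L0 := 19  bus=[-]  L0: P0=M P1=I P2=I P3=I  mem[L0]=90
19. P0: store L2 := 13  bus=[BusRdX,Flush]  L2: P0=M P1=I P2=I P3=I  mem[L2]=30
20. P1: load  L4  bus=[BusRd,Flush]  L4: P0=I P1=S P2=I P3=S  mem[L4]=53
21. P3: load  L3  bus=[BusRd]  L3: P0=I P1=S P2=S P3=S  mem[L3]=65
22. P2: load  L1  bus=[BusRd]  L1: P0=I P1=S P2=S P3=S  mem[L1]=55
23. P0: load  L2  bus=[-]  L2: P0=M P1=I P2=I P3=I  mem[L2]=30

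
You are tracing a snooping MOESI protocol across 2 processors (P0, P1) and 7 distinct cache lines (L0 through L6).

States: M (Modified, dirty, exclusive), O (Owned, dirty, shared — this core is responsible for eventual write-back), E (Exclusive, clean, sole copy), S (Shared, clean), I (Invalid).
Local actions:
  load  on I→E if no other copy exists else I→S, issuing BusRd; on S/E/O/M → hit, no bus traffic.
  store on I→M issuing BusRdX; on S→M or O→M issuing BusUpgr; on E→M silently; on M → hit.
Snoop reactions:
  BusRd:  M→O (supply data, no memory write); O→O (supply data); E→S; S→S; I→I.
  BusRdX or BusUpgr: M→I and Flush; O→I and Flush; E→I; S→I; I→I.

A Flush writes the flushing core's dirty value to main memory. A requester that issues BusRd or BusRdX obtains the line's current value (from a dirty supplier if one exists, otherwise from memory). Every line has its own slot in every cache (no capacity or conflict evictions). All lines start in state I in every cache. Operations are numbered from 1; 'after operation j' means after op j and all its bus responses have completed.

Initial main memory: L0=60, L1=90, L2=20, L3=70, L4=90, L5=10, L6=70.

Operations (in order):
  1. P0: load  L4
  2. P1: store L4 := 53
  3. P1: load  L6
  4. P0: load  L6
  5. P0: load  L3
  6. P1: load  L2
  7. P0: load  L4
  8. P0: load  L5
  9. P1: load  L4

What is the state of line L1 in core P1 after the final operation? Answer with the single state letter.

  op1 P0: load  L4 → E/I on L4; bus BusRd; mem=90
  op2 P1: store L4 := 53 → I/M on L4; bus BusRdX; mem=90
  op3 P1: load  L6 → I/E on L6; bus BusRd; mem=70
  op4 P0: load  L6 → S/S on L6; bus BusRd; mem=70
  op5 P0: load  L3 → E/I on L3; bus BusRd; mem=70
  op6 P1: load  L2 → I/E on L2; bus BusRd; mem=20
  op7 P0: load  L4 → S/O on L4; bus BusRd; mem=90
  op8 P0: load  L5 → E/I on L5; bus BusRd; mem=10
  op9 P1: load  L4 → S/O on L4; bus (none); mem=90

state = I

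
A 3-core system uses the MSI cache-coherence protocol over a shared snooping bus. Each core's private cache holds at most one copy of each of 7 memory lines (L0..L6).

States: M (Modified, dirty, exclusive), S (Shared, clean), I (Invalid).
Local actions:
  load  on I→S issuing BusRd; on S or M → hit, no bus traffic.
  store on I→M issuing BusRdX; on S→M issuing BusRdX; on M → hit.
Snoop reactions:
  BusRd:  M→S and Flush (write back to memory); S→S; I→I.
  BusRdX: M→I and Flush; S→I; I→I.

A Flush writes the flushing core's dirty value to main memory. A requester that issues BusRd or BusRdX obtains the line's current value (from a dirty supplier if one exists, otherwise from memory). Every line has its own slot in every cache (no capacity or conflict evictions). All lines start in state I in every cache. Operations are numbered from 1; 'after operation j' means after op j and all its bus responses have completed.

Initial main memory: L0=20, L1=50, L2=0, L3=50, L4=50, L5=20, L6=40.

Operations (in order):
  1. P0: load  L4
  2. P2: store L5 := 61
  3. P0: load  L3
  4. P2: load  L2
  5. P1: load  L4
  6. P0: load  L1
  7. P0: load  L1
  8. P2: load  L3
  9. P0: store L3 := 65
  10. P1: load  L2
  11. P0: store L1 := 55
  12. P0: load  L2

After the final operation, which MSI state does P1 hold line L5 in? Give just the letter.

step 1: P0: load  L4  ⟶  SII  (L4)  txn=BusRd  M[L4]=50
step 2: P2: store L5 := 61  ⟶  IIM  (L5)  txn=BusRdX  M[L5]=20
step 3: P0: load  L3  ⟶  SII  (L3)  txn=BusRd  M[L3]=50
step 4: P2: load  L2  ⟶  IIS  (L2)  txn=BusRd  M[L2]=0
step 5: P1: load  L4  ⟶  SSI  (L4)  txn=BusRd  M[L4]=50
step 6: P0: load  L1  ⟶  SII  (L1)  txn=BusRd  M[L1]=50
step 7: P0: load  L1  ⟶  SII  (L1)  txn=∅  M[L1]=50
step 8: P2: load  L3  ⟶  SIS  (L3)  txn=BusRd  M[L3]=50
step 9: P0: store L3 := 65  ⟶  MII  (L3)  txn=BusRdX  M[L3]=50
step 10: P1: load  L2  ⟶  ISS  (L2)  txn=BusRd  M[L2]=0
step 11: P0: store L1 := 55  ⟶  MII  (L1)  txn=BusRdX  M[L1]=50
step 12: P0: load  L2  ⟶  SSS  (L2)  txn=BusRd  M[L2]=0

state = I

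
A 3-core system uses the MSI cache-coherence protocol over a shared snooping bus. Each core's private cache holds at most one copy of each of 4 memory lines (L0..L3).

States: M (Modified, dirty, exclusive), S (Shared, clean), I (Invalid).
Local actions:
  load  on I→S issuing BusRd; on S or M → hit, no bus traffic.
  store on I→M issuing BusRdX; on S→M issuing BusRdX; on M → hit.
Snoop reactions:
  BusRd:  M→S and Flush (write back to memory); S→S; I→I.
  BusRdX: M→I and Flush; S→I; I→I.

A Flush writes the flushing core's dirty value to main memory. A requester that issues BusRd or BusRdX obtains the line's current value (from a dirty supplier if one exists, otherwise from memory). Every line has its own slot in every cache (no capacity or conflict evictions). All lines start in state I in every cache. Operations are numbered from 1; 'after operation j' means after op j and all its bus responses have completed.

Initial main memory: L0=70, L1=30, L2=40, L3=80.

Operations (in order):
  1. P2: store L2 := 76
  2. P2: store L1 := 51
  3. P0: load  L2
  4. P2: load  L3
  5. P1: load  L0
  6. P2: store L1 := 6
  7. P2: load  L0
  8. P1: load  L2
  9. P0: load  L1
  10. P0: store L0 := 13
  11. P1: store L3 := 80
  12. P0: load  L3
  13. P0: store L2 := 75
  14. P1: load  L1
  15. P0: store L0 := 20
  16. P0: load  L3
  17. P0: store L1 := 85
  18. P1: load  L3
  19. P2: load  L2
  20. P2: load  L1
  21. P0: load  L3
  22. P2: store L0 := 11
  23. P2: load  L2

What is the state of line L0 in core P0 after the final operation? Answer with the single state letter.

1. P2: store L2 := 76  bus=[BusRdX]  L2: P0=I P1=I P2=M  mem[L2]=40
2. P2: store L1 := 51  bus=[BusRdX]  L1: P0=I P1=I P2=M  mem[L1]=30
3. P0: load  L2  bus=[BusRd,Flush]  L2: P0=S P1=I P2=S  mem[L2]=76
4. P2: load  L3  bus=[BusRd]  L3: P0=I P1=I P2=S  mem[L3]=80
5. P1: load  L0  bus=[BusRd]  L0: P0=I P1=S P2=I  mem[L0]=70
6. P2: store L1 := 6  bus=[-]  L1: P0=I P1=I P2=M  mem[L1]=30
7. P2: load  L0  bus=[BusRd]  L0: P0=I P1=S P2=S  mem[L0]=70
8. P1: load  L2  bus=[BusRd]  L2: P0=S P1=S P2=S  mem[L2]=76
9. P0: load  L1  bus=[BusRd,Flush]  L1: P0=S P1=I P2=S  mem[L1]=6
10. P0: store L0 := 13  bus=[BusRdX]  L0: P0=M P1=I P2=I  mem[L0]=70
11. P1: store L3 := 80  bus=[BusRdX]  L3: P0=I P1=M P2=I  mem[L3]=80
12. P0: load  L3  bus=[BusRd,Flush]  L3: P0=S P1=S P2=I  mem[L3]=80
13. P0: store L2 := 75  bus=[BusRdX]  L2: P0=M P1=I P2=I  mem[L2]=76
14. P1: load  L1  bus=[BusRd]  L1: P0=S P1=S P2=S  mem[L1]=6
15. P0: store L0 := 20  bus=[-]  L0: P0=M P1=I P2=I  mem[L0]=70
16. P0: load  L3  bus=[-]  L3: P0=S P1=S P2=I  mem[L3]=80
17. P0: store L1 := 85  bus=[BusRdX]  L1: P0=M P1=I P2=I  mem[L1]=6
18. P1: load  L3  bus=[-]  L3: P0=S P1=S P2=I  mem[L3]=80
19. P2: load  L2  bus=[BusRd,Flush]  L2: P0=S P1=I P2=S  mem[L2]=75
20. P2: load  L1  bus=[BusRd,Flush]  L1: P0=S P1=I P2=S  mem[L1]=85
21. P0: load  L3  bus=[-]  L3: P0=S P1=S P2=I  mem[L3]=80
22. P2: store L0 := 11  bus=[BusRdX,Flush]  L0: P0=I P1=I P2=M  mem[L0]=20
23. P2: load  L2  bus=[-]  L2: P0=S P1=I P2=S  mem[L2]=75

state = I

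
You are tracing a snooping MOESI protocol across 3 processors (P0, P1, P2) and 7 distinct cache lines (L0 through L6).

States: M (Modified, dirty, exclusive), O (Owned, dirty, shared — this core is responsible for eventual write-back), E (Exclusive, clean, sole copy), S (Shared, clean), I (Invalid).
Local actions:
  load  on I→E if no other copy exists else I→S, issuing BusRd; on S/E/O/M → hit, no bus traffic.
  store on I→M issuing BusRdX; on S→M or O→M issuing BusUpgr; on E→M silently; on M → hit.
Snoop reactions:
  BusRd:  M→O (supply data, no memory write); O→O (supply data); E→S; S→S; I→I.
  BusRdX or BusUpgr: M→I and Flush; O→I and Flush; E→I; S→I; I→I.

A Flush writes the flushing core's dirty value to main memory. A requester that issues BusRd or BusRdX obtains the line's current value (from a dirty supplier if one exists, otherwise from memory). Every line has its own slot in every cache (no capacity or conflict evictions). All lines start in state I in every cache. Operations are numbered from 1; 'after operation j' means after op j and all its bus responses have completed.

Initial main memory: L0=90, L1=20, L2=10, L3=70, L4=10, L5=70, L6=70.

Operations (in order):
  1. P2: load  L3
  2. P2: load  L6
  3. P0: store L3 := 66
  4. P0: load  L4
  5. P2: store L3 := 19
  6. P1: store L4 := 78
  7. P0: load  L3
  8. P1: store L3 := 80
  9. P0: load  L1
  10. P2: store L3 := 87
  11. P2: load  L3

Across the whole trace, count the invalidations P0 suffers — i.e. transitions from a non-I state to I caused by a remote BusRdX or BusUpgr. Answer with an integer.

[1] P2: load  L3 | P0:I, P1:I, P2:E(70) | bus: BusRd
[2] P2: load  L6 | P0:I, P1:I, P2:E(70) | bus: BusRd
[3] P0: store L3 := 66 | P0:M(66), P1:I, P2:I | bus: BusRdX
[4] P0: load  L4 | P0:E(10), P1:I, P2:I | bus: BusRd
[5] P2: store L3 := 19 | P0:I, P1:I, P2:M(19) | bus: BusRdX,Flush
[6] P1: store L4 := 78 | P0:I, P1:M(78), P2:I | bus: BusRdX
[7] P0: load  L3 | P0:S(19), P1:I, P2:O(19) | bus: BusRd
[8] P1: store L3 := 80 | P0:I, P1:M(80), P2:I | bus: BusRdX,Flush
[9] P0: load  L1 | P0:E(20), P1:I, P2:I | bus: BusRd
[10] P2: store L3 := 87 | P0:I, P1:I, P2:M(87) | bus: BusRdX,Flush
[11] P2: load  L3 | P0:I, P1:I, P2:M(87) | bus: none

invalidations = 3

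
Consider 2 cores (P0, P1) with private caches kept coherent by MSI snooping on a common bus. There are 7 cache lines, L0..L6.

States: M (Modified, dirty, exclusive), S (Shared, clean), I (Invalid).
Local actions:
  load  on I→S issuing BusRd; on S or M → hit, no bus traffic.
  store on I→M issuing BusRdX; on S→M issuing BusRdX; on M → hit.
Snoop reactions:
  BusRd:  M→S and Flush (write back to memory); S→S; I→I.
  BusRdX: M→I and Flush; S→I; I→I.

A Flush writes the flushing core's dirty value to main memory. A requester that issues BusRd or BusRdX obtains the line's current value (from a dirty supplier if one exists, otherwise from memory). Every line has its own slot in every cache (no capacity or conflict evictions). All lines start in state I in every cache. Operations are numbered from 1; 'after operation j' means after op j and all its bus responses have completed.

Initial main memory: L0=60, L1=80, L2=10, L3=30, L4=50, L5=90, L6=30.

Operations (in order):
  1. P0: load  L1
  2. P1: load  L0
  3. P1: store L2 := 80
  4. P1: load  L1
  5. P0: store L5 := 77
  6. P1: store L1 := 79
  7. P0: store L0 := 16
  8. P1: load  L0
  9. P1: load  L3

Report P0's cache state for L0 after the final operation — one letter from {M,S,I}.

  op1 P0: load  L1 → S/I on L1; bus BusRd; mem=80
  op2 P1: load  L0 → I/S on L0; bus BusRd; mem=60
  op3 P1: store L2 := 80 → I/M on L2; bus BusRdX; mem=10
  op4 P1: load  L1 → S/S on L1; bus BusRd; mem=80
  op5 P0: store L5 := 77 → M/I on L5; bus BusRdX; mem=90
  op6 P1: store L1 := 79 → I/M on L1; bus BusRdX; mem=80
  op7 P0: store L0 := 16 → M/I on L0; bus BusRdX; mem=60
  op8 P1: load  L0 → S/S on L0; bus BusRd Flush; mem=16
  op9 P1: load  L3 → I/S on L3; bus BusRd; mem=30

state = S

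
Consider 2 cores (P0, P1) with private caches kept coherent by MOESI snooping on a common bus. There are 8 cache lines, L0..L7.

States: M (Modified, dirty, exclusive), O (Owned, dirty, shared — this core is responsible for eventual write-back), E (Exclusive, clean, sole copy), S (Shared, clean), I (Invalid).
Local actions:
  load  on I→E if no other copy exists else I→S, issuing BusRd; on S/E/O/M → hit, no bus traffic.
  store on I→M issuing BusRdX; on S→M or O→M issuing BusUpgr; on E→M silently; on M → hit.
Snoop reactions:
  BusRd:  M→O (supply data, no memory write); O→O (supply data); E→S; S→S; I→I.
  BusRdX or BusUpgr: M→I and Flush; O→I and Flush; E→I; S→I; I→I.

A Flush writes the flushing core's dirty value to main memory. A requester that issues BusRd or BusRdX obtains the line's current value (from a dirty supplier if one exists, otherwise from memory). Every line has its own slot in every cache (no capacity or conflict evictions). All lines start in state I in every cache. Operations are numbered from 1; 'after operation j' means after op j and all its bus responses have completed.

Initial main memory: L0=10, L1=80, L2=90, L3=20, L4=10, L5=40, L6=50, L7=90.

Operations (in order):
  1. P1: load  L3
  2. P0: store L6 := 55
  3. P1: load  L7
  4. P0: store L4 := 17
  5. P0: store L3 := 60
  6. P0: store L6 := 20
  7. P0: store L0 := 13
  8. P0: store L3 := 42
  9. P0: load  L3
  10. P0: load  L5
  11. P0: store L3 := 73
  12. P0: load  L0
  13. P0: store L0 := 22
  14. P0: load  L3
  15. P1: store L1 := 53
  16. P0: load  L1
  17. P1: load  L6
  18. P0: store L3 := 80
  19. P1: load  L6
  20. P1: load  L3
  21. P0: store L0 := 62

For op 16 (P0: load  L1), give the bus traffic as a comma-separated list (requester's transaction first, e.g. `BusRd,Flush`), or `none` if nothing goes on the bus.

bus = BusRd

step 1: P1: load  L3  ⟶  IE  (L3)  txn=BusRd  M[L3]=20
step 2: P0: store L6 := 55  ⟶  MI  (L6)  txn=BusRdX  M[L6]=50
step 3: P1: load  L7  ⟶  IE  (L7)  txn=BusRd  M[L7]=90
step 4: P0: store L4 := 17  ⟶  MI  (L4)  txn=BusRdX  M[L4]=10
step 5: P0: store L3 := 60  ⟶  MI  (L3)  txn=BusRdX  M[L3]=20
step 6: P0: store L6 := 20  ⟶  MI  (L6)  txn=∅  M[L6]=50
step 7: P0: store L0 := 13  ⟶  MI  (L0)  txn=BusRdX  M[L0]=10
step 8: P0: store L3 := 42  ⟶  MI  (L3)  txn=∅  M[L3]=20
step 9: P0: load  L3  ⟶  MI  (L3)  txn=∅  M[L3]=20
step 10: P0: load  L5  ⟶  EI  (L5)  txn=BusRd  M[L5]=40
step 11: P0: store L3 := 73  ⟶  MI  (L3)  txn=∅  M[L3]=20
step 12: P0: load  L0  ⟶  MI  (L0)  txn=∅  M[L0]=10
step 13: P0: store L0 := 22  ⟶  MI  (L0)  txn=∅  M[L0]=10
step 14: P0: load  L3  ⟶  MI  (L3)  txn=∅  M[L3]=20
step 15: P1: store L1 := 53  ⟶  IM  (L1)  txn=BusRdX  M[L1]=80
step 16: P0: load  L1  ⟶  SO  (L1)  txn=BusRd  M[L1]=80
step 17: P1: load  L6  ⟶  OS  (L6)  txn=BusRd  M[L6]=50
step 18: P0: store L3 := 80  ⟶  MI  (L3)  txn=∅  M[L3]=20
step 19: P1: load  L6  ⟶  OS  (L6)  txn=∅  M[L6]=50
step 20: P1: load  L3  ⟶  OS  (L3)  txn=BusRd  M[L3]=20
step 21: P0: store L0 := 62  ⟶  MI  (L0)  txn=∅  M[L0]=10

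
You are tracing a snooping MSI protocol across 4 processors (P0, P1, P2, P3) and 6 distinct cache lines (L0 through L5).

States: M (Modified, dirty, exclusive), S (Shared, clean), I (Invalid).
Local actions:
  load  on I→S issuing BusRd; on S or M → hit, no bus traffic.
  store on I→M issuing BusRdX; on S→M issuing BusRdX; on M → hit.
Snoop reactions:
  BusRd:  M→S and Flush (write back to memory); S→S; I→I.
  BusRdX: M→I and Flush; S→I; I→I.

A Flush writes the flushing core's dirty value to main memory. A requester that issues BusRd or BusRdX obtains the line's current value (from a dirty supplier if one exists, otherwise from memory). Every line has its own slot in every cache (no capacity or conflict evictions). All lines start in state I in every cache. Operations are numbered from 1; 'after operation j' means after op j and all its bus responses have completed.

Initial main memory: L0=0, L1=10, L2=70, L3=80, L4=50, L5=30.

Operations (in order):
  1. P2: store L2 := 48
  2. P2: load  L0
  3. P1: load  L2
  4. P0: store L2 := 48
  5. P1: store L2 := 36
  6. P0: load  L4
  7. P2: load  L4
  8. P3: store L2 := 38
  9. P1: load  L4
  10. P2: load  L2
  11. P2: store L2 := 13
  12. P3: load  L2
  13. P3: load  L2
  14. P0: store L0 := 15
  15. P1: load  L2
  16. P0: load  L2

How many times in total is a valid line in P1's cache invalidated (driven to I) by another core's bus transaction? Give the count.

invalidations = 2

step 1: P2: store L2 := 48  ⟶  IIMI  (L2)  txn=BusRdX  M[L2]=70
step 2: P2: load  L0  ⟶  IISI  (L0)  txn=BusRd  M[L0]=0
step 3: P1: load  L2  ⟶  ISSI  (L2)  txn=BusRd+Flush  M[L2]=48
step 4: P0: store L2 := 48  ⟶  MIII  (L2)  txn=BusRdX  M[L2]=48
step 5: P1: store L2 := 36  ⟶  IMII  (L2)  txn=BusRdX+Flush  M[L2]=48
step 6: P0: load  L4  ⟶  SIII  (L4)  txn=BusRd  M[L4]=50
step 7: P2: load  L4  ⟶  SISI  (L4)  txn=BusRd  M[L4]=50
step 8: P3: store L2 := 38  ⟶  IIIM  (L2)  txn=BusRdX+Flush  M[L2]=36
step 9: P1: load  L4  ⟶  SSSI  (L4)  txn=BusRd  M[L4]=50
step 10: P2: load  L2  ⟶  IISS  (L2)  txn=BusRd+Flush  M[L2]=38
step 11: P2: store L2 := 13  ⟶  IIMI  (L2)  txn=BusRdX  M[L2]=38
step 12: P3: load  L2  ⟶  IISS  (L2)  txn=BusRd+Flush  M[L2]=13
step 13: P3: load  L2  ⟶  IISS  (L2)  txn=∅  M[L2]=13
step 14: P0: store L0 := 15  ⟶  MIII  (L0)  txn=BusRdX  M[L0]=0
step 15: P1: load  L2  ⟶  ISSS  (L2)  txn=BusRd  M[L2]=13
step 16: P0: load  L2  ⟶  SSSS  (L2)  txn=BusRd  M[L2]=13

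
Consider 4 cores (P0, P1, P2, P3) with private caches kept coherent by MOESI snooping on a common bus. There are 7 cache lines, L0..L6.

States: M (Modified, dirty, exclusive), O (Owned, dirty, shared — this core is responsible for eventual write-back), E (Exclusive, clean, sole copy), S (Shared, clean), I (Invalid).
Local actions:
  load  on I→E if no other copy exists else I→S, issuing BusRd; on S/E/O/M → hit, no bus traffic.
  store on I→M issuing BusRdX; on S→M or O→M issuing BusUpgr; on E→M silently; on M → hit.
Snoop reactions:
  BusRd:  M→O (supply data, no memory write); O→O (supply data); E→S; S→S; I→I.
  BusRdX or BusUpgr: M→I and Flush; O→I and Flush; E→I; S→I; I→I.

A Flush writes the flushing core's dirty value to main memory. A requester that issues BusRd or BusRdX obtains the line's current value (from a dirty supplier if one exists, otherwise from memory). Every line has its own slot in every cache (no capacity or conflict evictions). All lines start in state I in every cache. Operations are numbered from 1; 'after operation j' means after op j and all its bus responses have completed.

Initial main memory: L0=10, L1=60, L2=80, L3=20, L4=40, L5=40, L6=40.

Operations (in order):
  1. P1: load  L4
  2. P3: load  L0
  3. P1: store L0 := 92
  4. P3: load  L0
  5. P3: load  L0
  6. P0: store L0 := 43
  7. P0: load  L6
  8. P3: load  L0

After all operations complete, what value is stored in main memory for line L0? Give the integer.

memory[L0] = 92

1. P1: load  L4  bus=[BusRd]  L4: P0=I P1=E P2=I P3=I  mem[L4]=40
2. P3: load  L0  bus=[BusRd]  L0: P0=I P1=I P2=I P3=E  mem[L0]=10
3. P1: store L0 := 92  bus=[BusRdX]  L0: P0=I P1=M P2=I P3=I  mem[L0]=10
4. P3: load  L0  bus=[BusRd]  L0: P0=I P1=O P2=I P3=S  mem[L0]=10
5. P3: load  L0  bus=[-]  L0: P0=I P1=O P2=I P3=S  mem[L0]=10
6. P0: store L0 := 43  bus=[BusRdX,Flush]  L0: P0=M P1=I P2=I P3=I  mem[L0]=92
7. P0: load  L6  bus=[BusRd]  L6: P0=E P1=I P2=I P3=I  mem[L6]=40
8. P3: load  L0  bus=[BusRd]  L0: P0=O P1=I P2=I P3=S  mem[L0]=92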